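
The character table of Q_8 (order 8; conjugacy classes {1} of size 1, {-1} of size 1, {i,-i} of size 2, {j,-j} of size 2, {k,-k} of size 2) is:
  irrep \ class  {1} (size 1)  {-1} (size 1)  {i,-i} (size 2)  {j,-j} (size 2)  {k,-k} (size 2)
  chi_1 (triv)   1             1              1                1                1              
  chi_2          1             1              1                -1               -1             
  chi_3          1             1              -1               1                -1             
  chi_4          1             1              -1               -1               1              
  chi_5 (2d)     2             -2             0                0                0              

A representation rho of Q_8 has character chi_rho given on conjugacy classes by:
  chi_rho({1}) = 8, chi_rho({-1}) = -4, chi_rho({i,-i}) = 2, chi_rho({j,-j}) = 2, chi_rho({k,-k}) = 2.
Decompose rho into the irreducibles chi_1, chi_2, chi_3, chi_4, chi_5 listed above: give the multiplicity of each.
Multiplicities: chi_1: 2, chi_2: 0, chi_3: 0, chi_4: 0, chi_5: 3.

Details: Use <chi_rho, chi> = (1/|G|) sum_C |C| * chi_rho(C) * conj(chi(C)) with |G| = 8 for each irreducible chi in the table:
  <chi_rho, chi_1> = (1/8)[1*(8)*conj(1) + 1*(-4)*conj(1) + 2*(2)*conj(1) + 2*(2)*conj(1) + 2*(2)*conj(1)]
      = (1/8)[(8) + (-4) + (4) + (4) + (4)] = 16/8 = 2
  <chi_rho, chi_2> = (1/8)[1*(8)*conj(1) + 1*(-4)*conj(1) + 2*(2)*conj(1) + 2*(2)*conj(-1) + 2*(2)*conj(-1)]
      = (1/8)[(8) + (-4) + (4) + (-4) + (-4)] = 0/8 = 0
  <chi_rho, chi_3> = (1/8)[1*(8)*conj(1) + 1*(-4)*conj(1) + 2*(2)*conj(-1) + 2*(2)*conj(1) + 2*(2)*conj(-1)]
      = (1/8)[(8) + (-4) + (-4) + (4) + (-4)] = 0/8 = 0
  <chi_rho, chi_4> = (1/8)[1*(8)*conj(1) + 1*(-4)*conj(1) + 2*(2)*conj(-1) + 2*(2)*conj(-1) + 2*(2)*conj(1)]
      = (1/8)[(8) + (-4) + (-4) + (-4) + (4)] = 0/8 = 0
  <chi_rho, chi_5> = (1/8)[1*(8)*conj(2) + 1*(-4)*conj(-2) + 2*(2)*conj(0) + 2*(2)*conj(0) + 2*(2)*conj(0)]
      = (1/8)[(16) + (8) + (0) + (0) + (0)] = 24/8 = 3
Dimension check: dim(rho) = sum (mult * dim) = 2*1 + 0*1 + 0*1 + 0*1 + 3*2 = 8 = chi_rho(e) = 8.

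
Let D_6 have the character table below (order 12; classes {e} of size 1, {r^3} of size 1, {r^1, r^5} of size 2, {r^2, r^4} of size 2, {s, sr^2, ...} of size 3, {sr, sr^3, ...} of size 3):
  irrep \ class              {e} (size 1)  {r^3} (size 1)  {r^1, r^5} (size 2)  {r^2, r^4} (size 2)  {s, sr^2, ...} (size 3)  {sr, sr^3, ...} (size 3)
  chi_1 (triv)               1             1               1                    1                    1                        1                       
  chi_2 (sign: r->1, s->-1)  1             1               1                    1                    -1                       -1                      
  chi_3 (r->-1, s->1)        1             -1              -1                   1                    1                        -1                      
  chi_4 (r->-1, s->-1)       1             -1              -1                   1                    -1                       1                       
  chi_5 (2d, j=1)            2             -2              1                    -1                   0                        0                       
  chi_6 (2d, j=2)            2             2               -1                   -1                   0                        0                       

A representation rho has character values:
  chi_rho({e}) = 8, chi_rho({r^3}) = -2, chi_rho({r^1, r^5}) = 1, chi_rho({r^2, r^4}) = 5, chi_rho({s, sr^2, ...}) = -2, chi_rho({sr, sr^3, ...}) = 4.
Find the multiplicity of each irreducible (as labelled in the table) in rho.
Multiplicities: chi_1: 2, chi_2: 1, chi_3: 0, chi_4: 3, chi_5: 1, chi_6: 0.

Proof sketch: Use <chi_rho, chi> = (1/|G|) sum_C |C| * chi_rho(C) * conj(chi(C)) with |G| = 12 for each irreducible chi in the table:
  <chi_rho, chi_1> = (1/12)[1*(8)*conj(1) + 1*(-2)*conj(1) + 2*(1)*conj(1) + 2*(5)*conj(1) + 3*(-2)*conj(1) + 3*(4)*conj(1)]
      = (1/12)[(8) + (-2) + (2) + (10) + (-6) + (12)] = 24/12 = 2
  <chi_rho, chi_2> = (1/12)[1*(8)*conj(1) + 1*(-2)*conj(1) + 2*(1)*conj(1) + 2*(5)*conj(1) + 3*(-2)*conj(-1) + 3*(4)*conj(-1)]
      = (1/12)[(8) + (-2) + (2) + (10) + (6) + (-12)] = 12/12 = 1
  <chi_rho, chi_3> = (1/12)[1*(8)*conj(1) + 1*(-2)*conj(-1) + 2*(1)*conj(-1) + 2*(5)*conj(1) + 3*(-2)*conj(1) + 3*(4)*conj(-1)]
      = (1/12)[(8) + (2) + (-2) + (10) + (-6) + (-12)] = 0/12 = 0
  <chi_rho, chi_4> = (1/12)[1*(8)*conj(1) + 1*(-2)*conj(-1) + 2*(1)*conj(-1) + 2*(5)*conj(1) + 3*(-2)*conj(-1) + 3*(4)*conj(1)]
      = (1/12)[(8) + (2) + (-2) + (10) + (6) + (12)] = 36/12 = 3
  <chi_rho, chi_5> = (1/12)[1*(8)*conj(2) + 1*(-2)*conj(-2) + 2*(1)*conj(1) + 2*(5)*conj(-1) + 3*(-2)*conj(0) + 3*(4)*conj(0)]
      = (1/12)[(16) + (4) + (2) + (-10) + (0) + (0)] = 12/12 = 1
  <chi_rho, chi_6> = (1/12)[1*(8)*conj(2) + 1*(-2)*conj(2) + 2*(1)*conj(-1) + 2*(5)*conj(-1) + 3*(-2)*conj(0) + 3*(4)*conj(0)]
      = (1/12)[(16) + (-4) + (-2) + (-10) + (0) + (0)] = 0/12 = 0
Dimension check: dim(rho) = sum (mult * dim) = 2*1 + 1*1 + 0*1 + 3*1 + 1*2 + 0*2 = 8 = chi_rho(e) = 8.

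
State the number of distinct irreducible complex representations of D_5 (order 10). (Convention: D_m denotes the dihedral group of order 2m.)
4

Proof sketch: The number of irreducible complex representations of a finite group equals its number of conjugacy classes. D_5 has 4 conjugacy classes ((n+3)/2 for n odd), so D_5 (order 10) has exactly 4 irreducible complex representations.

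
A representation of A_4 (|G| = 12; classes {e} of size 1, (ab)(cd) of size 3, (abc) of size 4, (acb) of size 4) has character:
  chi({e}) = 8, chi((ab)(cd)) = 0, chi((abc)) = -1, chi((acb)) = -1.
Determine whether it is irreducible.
Not irreducible (reducible): <chi, chi> = 6 > 1.

Reasoning: <chi, chi> = (1/|G|) sum_C |C| * |chi(C)|^2 = (1/12)[1*|8|^2 + 3*|0|^2 + 4*|-1|^2 + 4*|-1|^2]
  = (1/12)[(64) + (0) + (4) + (4)] = 72/12 = 6.
(Exp terms are combined using exp(i*s)*conj(exp(i*t)) = exp(i*(s-t)), and sums of them are collapsed using the identity that for every m > 1 the m distinct m-th roots of unity sum to 0, e.g. 1 + exp(2*I*pi/3) + exp(-2*I*pi/3) = 0.)
A character is irreducible iff <chi, chi> = 1, so this representation is reducible.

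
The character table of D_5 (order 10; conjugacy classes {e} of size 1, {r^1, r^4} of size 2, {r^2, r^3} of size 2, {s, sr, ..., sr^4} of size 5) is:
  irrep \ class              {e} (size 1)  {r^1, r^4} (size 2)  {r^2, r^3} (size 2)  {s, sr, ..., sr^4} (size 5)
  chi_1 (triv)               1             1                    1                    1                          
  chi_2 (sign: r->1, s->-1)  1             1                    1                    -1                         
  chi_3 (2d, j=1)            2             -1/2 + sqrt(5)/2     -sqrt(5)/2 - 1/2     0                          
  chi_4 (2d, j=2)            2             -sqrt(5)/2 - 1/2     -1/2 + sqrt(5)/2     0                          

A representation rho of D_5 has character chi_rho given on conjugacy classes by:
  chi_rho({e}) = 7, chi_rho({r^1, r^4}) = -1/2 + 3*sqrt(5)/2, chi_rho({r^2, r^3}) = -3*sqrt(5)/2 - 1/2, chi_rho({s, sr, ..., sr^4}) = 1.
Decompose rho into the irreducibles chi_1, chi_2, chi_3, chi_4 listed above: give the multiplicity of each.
Multiplicities: chi_1: 1, chi_2: 0, chi_3: 3, chi_4: 0.

Use <chi_rho, chi> = (1/|G|) sum_C |C| * chi_rho(C) * conj(chi(C)) with |G| = 10 for each irreducible chi in the table:
  <chi_rho, chi_1> = (1/10)[1*(7)*conj(1) + 2*(-1/2 + 3*sqrt(5)/2)*conj(1) + 2*(-3*sqrt(5)/2 - 1/2)*conj(1) + 5*(1)*conj(1)]
      = (1/10)[(7) + (-1 + 3*sqrt(5)) + (-3*sqrt(5) - 1) + (5)] = 10/10 = 1
  <chi_rho, chi_2> = (1/10)[1*(7)*conj(1) + 2*(-1/2 + 3*sqrt(5)/2)*conj(1) + 2*(-3*sqrt(5)/2 - 1/2)*conj(1) + 5*(1)*conj(-1)]
      = (1/10)[(7) + (-1 + 3*sqrt(5)) + (-3*sqrt(5) - 1) + (-5)] = 0/10 = 0
  <chi_rho, chi_3> = (1/10)[1*(7)*conj(2) + 2*(-1/2 + 3*sqrt(5)/2)*conj(-1/2 + sqrt(5)/2) + 2*(-3*sqrt(5)/2 - 1/2)*conj(-sqrt(5)/2 - 1/2) + 5*(1)*conj(0)]
      = (1/10)[(14) + (8 - 2*sqrt(5)) + (2*sqrt(5) + 8) + (0)] = 30/10 = 3
  <chi_rho, chi_4> = (1/10)[1*(7)*conj(2) + 2*(-1/2 + 3*sqrt(5)/2)*conj(-sqrt(5)/2 - 1/2) + 2*(-3*sqrt(5)/2 - 1/2)*conj(-1/2 + sqrt(5)/2) + 5*(1)*conj(0)]
      = (1/10)[(14) + (-7 - sqrt(5)) + (-7 + sqrt(5)) + (0)] = 0/10 = 0
Dimension check: dim(rho) = sum (mult * dim) = 1*1 + 0*1 + 3*2 + 0*2 = 7 = chi_rho(e) = 7.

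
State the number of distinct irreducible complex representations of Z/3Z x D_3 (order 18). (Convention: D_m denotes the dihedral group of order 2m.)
9

Explanation: The number of irreducible complex representations of a finite group equals its number of conjugacy classes. For a direct product, #classes(G x H) = #classes(G) * #classes(H). Z/3Z has 3 classes (abelian), D_3 has 3 classes, so 3 * 3 = 9, so Z/3Z x D_3 (order 18) has exactly 9 irreducible complex representations.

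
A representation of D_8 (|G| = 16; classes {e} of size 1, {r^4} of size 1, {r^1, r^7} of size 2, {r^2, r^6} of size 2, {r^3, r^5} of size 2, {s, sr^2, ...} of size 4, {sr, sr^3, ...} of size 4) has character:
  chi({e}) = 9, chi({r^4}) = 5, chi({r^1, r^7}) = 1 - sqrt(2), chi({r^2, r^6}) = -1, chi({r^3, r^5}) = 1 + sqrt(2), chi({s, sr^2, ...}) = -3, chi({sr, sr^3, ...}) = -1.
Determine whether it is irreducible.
Not irreducible (reducible): <chi, chi> = 10 > 1.

Justification: <chi, chi> = (1/|G|) sum_C |C| * |chi(C)|^2 = (1/16)[1*|9|^2 + 1*|5|^2 + 2*|1 - sqrt(2)|^2 + 2*|-1|^2 + 2*|1 + sqrt(2)|^2 + 4*|-3|^2 + 4*|-1|^2]
  = (1/16)[(81) + (25) + (6 - 4*sqrt(2)) + (2) + (4*sqrt(2) + 6) + (36) + (4)] = 160/16 = 10.
A character is irreducible iff <chi, chi> = 1, so this representation is reducible.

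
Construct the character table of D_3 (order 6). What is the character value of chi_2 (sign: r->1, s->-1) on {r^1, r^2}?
Conjugacy classes: {e} of size 1, {r^1, r^2} of size 2, {s, sr, ..., sr^2} of size 3.
Character table:
  irrep \ class              {e} (size 1)  {r^1, r^2} (size 2)  {s, sr, ..., sr^2} (size 3)
  chi_1 (triv)               1             1                    1                          
  chi_2 (sign: r->1, s->-1)  1             1                    -1                         
  chi_3 (2d, j=1)            2             -1                   0                          

Spot check: chi_2 (sign: r->1, s->-1) on {r^1, r^2} = 1.

Explanation: D_3 has order 2*3 = 6 with 3 conjugacy classes, hence 3 irreducibles. Sum of squared dims 1 + 1 + 4 = 6 = |G|. Linear characters come from the abelianisation; the 2-dimensional irreps have character r^k -> 2*cos(2*pi*j*k/3), reflections -> 0.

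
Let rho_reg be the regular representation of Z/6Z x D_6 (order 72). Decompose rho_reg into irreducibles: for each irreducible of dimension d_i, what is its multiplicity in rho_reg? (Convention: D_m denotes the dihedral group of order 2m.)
Each irreducible V_i of dimension d_i appears with multiplicity d_i, i.e. rho_reg = (direct sum over all irreducibles V_i) d_i V_i. The irreducible dimensions for Z/6Z x D_6 are 1, 1, 1, 1, 1, 1, 1, 1, 1, 1, 1, 1, 1, 1, 1, 1, 1, 1, 1, 1, 1, 1, 1, 1, 2, 2, 2, 2, 2, 2, 2, 2, 2, 2, 2, 2: 24 irreducibles of dimension 1, each with multiplicity 1; 12 irreducibles of dimension 2, each with multiplicity 2. Total dimension 24*1*1 + 12*2*2 = 72 = |G|.

Argument: General theorem: in the regular representation of a finite group G, each irreducible appears with multiplicity equal to its dimension. Check: dim(rho_reg) = sum d_i^2 = 1 + 1 + 1 + 1 + 1 + 1 + 1 + 1 + 1 + 1 + 1 + 1 + 1 + 1 + 1 + 1 + 1 + 1 + 1 + 1 + 1 + 1 + 1 + 1 + 4 + 4 + 4 + 4 + 4 + 4 + 4 + 4 + 4 + 4 + 4 + 4 = 72 = |G|.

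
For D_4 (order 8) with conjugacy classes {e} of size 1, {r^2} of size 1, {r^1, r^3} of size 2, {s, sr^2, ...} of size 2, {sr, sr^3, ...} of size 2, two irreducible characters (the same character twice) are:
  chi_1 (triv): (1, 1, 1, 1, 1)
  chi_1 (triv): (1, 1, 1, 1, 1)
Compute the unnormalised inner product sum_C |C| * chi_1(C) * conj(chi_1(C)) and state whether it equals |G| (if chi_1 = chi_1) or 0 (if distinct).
Sum = 8 = |G| = 8; so <chi_1, chi_1> = 1 (norm-1 confirms irreducibility).

Working: Compute term by term over conjugacy classes (|C| * chi_1(C) * conj(chi_1(C))):
  1*(1)*conj(1) + 1*(1)*conj(1) + 2*(1)*conj(1) + 2*(1)*conj(1) + 2*(1)*conj(1)
  = (1) + (1) + (2) + (2) + (2)
  = 8.
Dividing by |G| = 8 gives 8/8 = 1, matching the row-orthogonality relation <chi_1, chi_1> = [chi_1 = chi_1].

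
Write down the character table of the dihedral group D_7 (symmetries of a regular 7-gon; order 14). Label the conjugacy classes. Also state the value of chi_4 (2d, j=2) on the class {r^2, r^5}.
Conjugacy classes: {e} of size 1, {r^1, r^6} of size 2, {r^2, r^5} of size 2, {r^3, r^4} of size 2, {s, sr, ..., sr^6} of size 7.
Character table:
  irrep \ class              {e} (size 1)  {r^1, r^6} (size 2)  {r^2, r^5} (size 2)  {r^3, r^4} (size 2)  {s, sr, ..., sr^6} (size 7)
  chi_1 (triv)               1             1                    1                    1                    1                          
  chi_2 (sign: r->1, s->-1)  1             1                    1                    1                    -1                         
  chi_3 (2d, j=1)            2             2*cos(2*pi/7)        -2*cos(3*pi/7)       -2*cos(pi/7)         0                          
  chi_4 (2d, j=2)            2             -2*cos(3*pi/7)       -2*cos(pi/7)         2*cos(2*pi/7)        0                          
  chi_5 (2d, j=3)            2             -2*cos(pi/7)         2*cos(2*pi/7)        -2*cos(3*pi/7)       0                          

Spot check: chi_4 (2d, j=2) on {r^2, r^5} = -2*cos(pi/7).

Justification: D_7 has order 2*7 = 14 with 5 conjugacy classes, hence 5 irreducibles. Sum of squared dims 1 + 1 + 4 + 4 + 4 = 14 = |G|. Linear characters come from the abelianisation; the 2-dimensional irreps have character r^k -> 2*cos(2*pi*j*k/7), reflections -> 0.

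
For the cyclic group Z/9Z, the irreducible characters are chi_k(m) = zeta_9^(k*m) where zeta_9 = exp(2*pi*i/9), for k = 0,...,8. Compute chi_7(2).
chi_7(2) = zeta_9^14 = exp(-8*I*pi/9)

Explanation: chi_7(2) = zeta_9^(7*2) = zeta_9^14. Since zeta_9^9 = 1, this equals zeta_9^5 = exp(2*pi*i*5/9) = exp(-8*I*pi/9).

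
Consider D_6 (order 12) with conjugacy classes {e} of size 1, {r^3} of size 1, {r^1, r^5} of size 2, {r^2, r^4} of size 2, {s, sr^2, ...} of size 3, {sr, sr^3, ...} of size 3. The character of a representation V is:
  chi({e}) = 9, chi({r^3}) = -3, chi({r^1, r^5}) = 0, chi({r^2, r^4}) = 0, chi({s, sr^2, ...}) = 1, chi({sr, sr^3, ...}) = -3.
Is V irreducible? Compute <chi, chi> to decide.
Not irreducible (reducible): <chi, chi> = 10 > 1.

Argument: <chi, chi> = (1/|G|) sum_C |C| * |chi(C)|^2 = (1/12)[1*|9|^2 + 1*|-3|^2 + 2*|0|^2 + 2*|0|^2 + 3*|1|^2 + 3*|-3|^2]
  = (1/12)[(81) + (9) + (0) + (0) + (3) + (27)] = 120/12 = 10.
A character is irreducible iff <chi, chi> = 1, so this representation is reducible.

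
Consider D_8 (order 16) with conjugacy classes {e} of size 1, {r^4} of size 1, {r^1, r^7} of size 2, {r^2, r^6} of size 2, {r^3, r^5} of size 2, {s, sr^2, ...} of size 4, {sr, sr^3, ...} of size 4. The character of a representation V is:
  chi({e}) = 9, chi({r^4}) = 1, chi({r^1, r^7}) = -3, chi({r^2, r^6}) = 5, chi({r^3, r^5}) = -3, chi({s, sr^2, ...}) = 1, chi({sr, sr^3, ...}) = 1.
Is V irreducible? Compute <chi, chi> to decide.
Not irreducible (reducible): <chi, chi> = 11 > 1.

Argument: <chi, chi> = (1/|G|) sum_C |C| * |chi(C)|^2 = (1/16)[1*|9|^2 + 1*|1|^2 + 2*|-3|^2 + 2*|5|^2 + 2*|-3|^2 + 4*|1|^2 + 4*|1|^2]
  = (1/16)[(81) + (1) + (18) + (50) + (18) + (4) + (4)] = 176/16 = 11.
A character is irreducible iff <chi, chi> = 1, so this representation is reducible.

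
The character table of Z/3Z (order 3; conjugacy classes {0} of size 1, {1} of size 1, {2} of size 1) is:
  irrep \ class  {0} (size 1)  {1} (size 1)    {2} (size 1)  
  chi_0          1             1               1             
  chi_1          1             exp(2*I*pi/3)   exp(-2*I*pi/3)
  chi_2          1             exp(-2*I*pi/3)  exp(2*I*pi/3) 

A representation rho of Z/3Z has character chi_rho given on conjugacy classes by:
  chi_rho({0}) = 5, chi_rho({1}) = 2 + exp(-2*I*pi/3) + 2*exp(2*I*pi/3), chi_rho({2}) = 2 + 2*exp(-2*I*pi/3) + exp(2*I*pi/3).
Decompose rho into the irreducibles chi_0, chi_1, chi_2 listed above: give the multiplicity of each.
Multiplicities: chi_0: 2, chi_1: 2, chi_2: 1.

Use <chi_rho, chi> = (1/|G|) sum_C |C| * chi_rho(C) * conj(chi(C)) with |G| = 3 for each irreducible chi in the table:
  <chi_rho, chi_0> = (1/3)[1*(5)*conj(1) + 1*(2 + exp(-2*I*pi/3) + 2*exp(2*I*pi/3))*conj(1) + 1*(2 + 2*exp(-2*I*pi/3) + exp(2*I*pi/3))*conj(1)]
      = (1/3)[(5) + (2 + exp(-2*I*pi/3) + 2*exp(2*I*pi/3)) + (2 + 2*exp(-2*I*pi/3) + exp(2*I*pi/3))] = 6/3 = 2
  <chi_rho, chi_1> = (1/3)[1*(5)*conj(1) + 1*(2 + exp(-2*I*pi/3) + 2*exp(2*I*pi/3))*conj(exp(2*I*pi/3)) + 1*(2 + 2*exp(-2*I*pi/3) + exp(2*I*pi/3))*conj(exp(-2*I*pi/3))]
      = (1/3)[(5) + (2 + 2*exp(-2*I*pi/3) + exp(2*I*pi/3)) + (2 + exp(-2*I*pi/3) + 2*exp(2*I*pi/3))] = 6/3 = 2
  <chi_rho, chi_2> = (1/3)[1*(5)*conj(1) + 1*(2 + exp(-2*I*pi/3) + 2*exp(2*I*pi/3))*conj(exp(-2*I*pi/3)) + 1*(2 + 2*exp(-2*I*pi/3) + exp(2*I*pi/3))*conj(exp(2*I*pi/3))]
      = (1/3)[(5) + (-1) + (-1)] = 3/3 = 1
(Exp terms are combined using exp(i*s)*conj(exp(i*t)) = exp(i*(s-t)), and sums of them are collapsed using the identity that for every m > 1 the m distinct m-th roots of unity sum to 0, e.g. 1 + exp(2*I*pi/3) + exp(-2*I*pi/3) = 0.)
Dimension check: dim(rho) = sum (mult * dim) = 2*1 + 2*1 + 1*1 = 5 = chi_rho(e) = 5.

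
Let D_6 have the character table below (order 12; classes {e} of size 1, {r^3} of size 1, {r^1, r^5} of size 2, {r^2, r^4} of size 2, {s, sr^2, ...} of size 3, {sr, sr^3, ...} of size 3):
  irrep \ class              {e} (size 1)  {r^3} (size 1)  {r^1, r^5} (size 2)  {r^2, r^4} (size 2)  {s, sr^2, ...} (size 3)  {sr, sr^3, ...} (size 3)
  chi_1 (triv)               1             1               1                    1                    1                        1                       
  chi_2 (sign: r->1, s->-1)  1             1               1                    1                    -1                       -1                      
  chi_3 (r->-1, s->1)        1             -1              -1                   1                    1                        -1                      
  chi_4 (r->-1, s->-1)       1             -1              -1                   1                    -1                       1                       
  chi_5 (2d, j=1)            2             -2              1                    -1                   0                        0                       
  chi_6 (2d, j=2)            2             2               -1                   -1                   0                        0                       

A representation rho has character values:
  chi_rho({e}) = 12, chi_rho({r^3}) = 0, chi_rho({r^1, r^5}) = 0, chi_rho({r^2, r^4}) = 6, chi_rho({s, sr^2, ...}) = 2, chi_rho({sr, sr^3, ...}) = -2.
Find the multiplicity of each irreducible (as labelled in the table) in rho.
Multiplicities: chi_1: 2, chi_2: 2, chi_3: 3, chi_4: 1, chi_5: 1, chi_6: 1.

Reasoning: Use <chi_rho, chi> = (1/|G|) sum_C |C| * chi_rho(C) * conj(chi(C)) with |G| = 12 for each irreducible chi in the table:
  <chi_rho, chi_1> = (1/12)[1*(12)*conj(1) + 1*(0)*conj(1) + 2*(0)*conj(1) + 2*(6)*conj(1) + 3*(2)*conj(1) + 3*(-2)*conj(1)]
      = (1/12)[(12) + (0) + (0) + (12) + (6) + (-6)] = 24/12 = 2
  <chi_rho, chi_2> = (1/12)[1*(12)*conj(1) + 1*(0)*conj(1) + 2*(0)*conj(1) + 2*(6)*conj(1) + 3*(2)*conj(-1) + 3*(-2)*conj(-1)]
      = (1/12)[(12) + (0) + (0) + (12) + (-6) + (6)] = 24/12 = 2
  <chi_rho, chi_3> = (1/12)[1*(12)*conj(1) + 1*(0)*conj(-1) + 2*(0)*conj(-1) + 2*(6)*conj(1) + 3*(2)*conj(1) + 3*(-2)*conj(-1)]
      = (1/12)[(12) + (0) + (0) + (12) + (6) + (6)] = 36/12 = 3
  <chi_rho, chi_4> = (1/12)[1*(12)*conj(1) + 1*(0)*conj(-1) + 2*(0)*conj(-1) + 2*(6)*conj(1) + 3*(2)*conj(-1) + 3*(-2)*conj(1)]
      = (1/12)[(12) + (0) + (0) + (12) + (-6) + (-6)] = 12/12 = 1
  <chi_rho, chi_5> = (1/12)[1*(12)*conj(2) + 1*(0)*conj(-2) + 2*(0)*conj(1) + 2*(6)*conj(-1) + 3*(2)*conj(0) + 3*(-2)*conj(0)]
      = (1/12)[(24) + (0) + (0) + (-12) + (0) + (0)] = 12/12 = 1
  <chi_rho, chi_6> = (1/12)[1*(12)*conj(2) + 1*(0)*conj(2) + 2*(0)*conj(-1) + 2*(6)*conj(-1) + 3*(2)*conj(0) + 3*(-2)*conj(0)]
      = (1/12)[(24) + (0) + (0) + (-12) + (0) + (0)] = 12/12 = 1
Dimension check: dim(rho) = sum (mult * dim) = 2*1 + 2*1 + 3*1 + 1*1 + 1*2 + 1*2 = 12 = chi_rho(e) = 12.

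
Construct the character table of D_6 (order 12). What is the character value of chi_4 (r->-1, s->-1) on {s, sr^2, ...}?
Conjugacy classes: {e} of size 1, {r^3} of size 1, {r^1, r^5} of size 2, {r^2, r^4} of size 2, {s, sr^2, ...} of size 3, {sr, sr^3, ...} of size 3.
Character table:
  irrep \ class              {e} (size 1)  {r^3} (size 1)  {r^1, r^5} (size 2)  {r^2, r^4} (size 2)  {s, sr^2, ...} (size 3)  {sr, sr^3, ...} (size 3)
  chi_1 (triv)               1             1               1                    1                    1                        1                       
  chi_2 (sign: r->1, s->-1)  1             1               1                    1                    -1                       -1                      
  chi_3 (r->-1, s->1)        1             -1              -1                   1                    1                        -1                      
  chi_4 (r->-1, s->-1)       1             -1              -1                   1                    -1                       1                       
  chi_5 (2d, j=1)            2             -2              1                    -1                   0                        0                       
  chi_6 (2d, j=2)            2             2               -1                   -1                   0                        0                       

Spot check: chi_4 (r->-1, s->-1) on {s, sr^2, ...} = -1.

Justification: D_6 has order 2*6 = 12 with 6 conjugacy classes, hence 6 irreducibles. Sum of squared dims 1 + 1 + 1 + 1 + 4 + 4 = 12 = |G|. Linear characters come from the abelianisation; the 2-dimensional irreps have character r^k -> 2*cos(2*pi*j*k/6), reflections -> 0.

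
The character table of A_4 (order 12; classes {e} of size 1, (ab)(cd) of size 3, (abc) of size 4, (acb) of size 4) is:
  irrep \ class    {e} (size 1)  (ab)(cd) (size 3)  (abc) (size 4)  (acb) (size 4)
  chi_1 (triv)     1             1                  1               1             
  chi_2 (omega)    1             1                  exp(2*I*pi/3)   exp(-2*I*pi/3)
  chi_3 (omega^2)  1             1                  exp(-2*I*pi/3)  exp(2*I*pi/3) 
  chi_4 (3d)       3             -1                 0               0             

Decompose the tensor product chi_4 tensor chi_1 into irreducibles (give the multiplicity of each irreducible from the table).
chi_4 tensor chi_1 = chi_4 (all other irreducibles have multiplicity 0).

Proof sketch: The character of a tensor product is the pointwise product (chi_4 * chi_1)(C) = chi_4(C) * chi_1(C):
  {e}: (3)*(1), (ab)(cd): (-1)*(1), (abc): (0)*(1), (acb): (0)*(1)
so (chi_4 * chi_1) takes values
  {e} -> 3, (ab)(cd) -> -1, (abc) -> 0, (acb) -> 0.
Now take the inner product of this character with each irreducible chi from the table, <chi_4*chi_1, chi> = (1/12) sum_C |C| (chi_4*chi_1)(C) conj(chi(C)):
  <chi_4*chi_1, chi_1> = (1/12)[1*(3)*conj(1) + 3*(-1)*conj(1) + 4*(0)*conj(1) + 4*(0)*conj(1)]
      = (1/12)[(3) + (-3) + (0) + (0)] = 0/12 = 0
  <chi_4*chi_1, chi_2> = (1/12)[1*(3)*conj(1) + 3*(-1)*conj(1) + 4*(0)*conj(exp(2*I*pi/3)) + 4*(0)*conj(exp(-2*I*pi/3))]
      = (1/12)[(3) + (-3) + (0) + (0)] = 0/12 = 0
  <chi_4*chi_1, chi_3> = (1/12)[1*(3)*conj(1) + 3*(-1)*conj(1) + 4*(0)*conj(exp(-2*I*pi/3)) + 4*(0)*conj(exp(2*I*pi/3))]
      = (1/12)[(3) + (-3) + (0) + (0)] = 0/12 = 0
  <chi_4*chi_1, chi_4> = (1/12)[1*(3)*conj(3) + 3*(-1)*conj(-1) + 4*(0)*conj(0) + 4*(0)*conj(0)]
      = (1/12)[(9) + (3) + (0) + (0)] = 12/12 = 1
(Exp terms are combined using exp(i*s)*conj(exp(i*t)) = exp(i*(s-t)), and sums of them are collapsed using the identity that for every m > 1 the m distinct m-th roots of unity sum to 0, e.g. 1 + exp(2*I*pi/3) + exp(-2*I*pi/3) = 0.)
Hence the multiplicities are chi_4: 1. Dimension check: dim(chi_4)*dim(chi_1) = 3*1 = 3 and sum (mult * dim) = 1*3 = 3.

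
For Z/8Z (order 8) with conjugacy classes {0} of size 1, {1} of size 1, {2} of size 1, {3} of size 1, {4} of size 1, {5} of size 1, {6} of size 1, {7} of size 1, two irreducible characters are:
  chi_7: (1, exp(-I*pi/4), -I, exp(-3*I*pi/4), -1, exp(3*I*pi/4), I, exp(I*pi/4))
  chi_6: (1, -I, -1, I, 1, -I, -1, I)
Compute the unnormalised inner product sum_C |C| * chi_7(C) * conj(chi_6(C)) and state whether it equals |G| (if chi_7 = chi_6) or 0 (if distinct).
Sum = 0; so <chi_7, chi_6> = 0 (distinct irreducibles are orthogonal).

Proof sketch: Compute term by term over conjugacy classes (|C| * chi_7(C) * conj(chi_6(C))):
  1*(1)*conj(1) + 1*(exp(-I*pi/4))*conj(-I) + 1*(-I)*conj(-1) + 1*(exp(-3*I*pi/4))*conj(I) + 1*(-1)*conj(1) + 1*(exp(3*I*pi/4))*conj(-I) + 1*(I)*conj(-1) + 1*(exp(I*pi/4))*conj(I)
  = (1) + (exp(I*pi/4)) + (I) + (-exp(-I*pi/4)) + (-1) + (exp(-3*I*pi/4)) + (-I) + (-exp(3*I*pi/4))
  = 0.
(Exp terms are combined using exp(i*s)*conj(exp(i*t)) = exp(i*(s-t)), and sums of them are collapsed using the identity that for every m > 1 the m distinct m-th roots of unity sum to 0, e.g. 1 + exp(2*I*pi/3) + exp(-2*I*pi/3) = 0.)
Dividing by |G| = 8 gives 0/8 = 0, matching the row-orthogonality relation <chi_7, chi_6> = [chi_7 = chi_6].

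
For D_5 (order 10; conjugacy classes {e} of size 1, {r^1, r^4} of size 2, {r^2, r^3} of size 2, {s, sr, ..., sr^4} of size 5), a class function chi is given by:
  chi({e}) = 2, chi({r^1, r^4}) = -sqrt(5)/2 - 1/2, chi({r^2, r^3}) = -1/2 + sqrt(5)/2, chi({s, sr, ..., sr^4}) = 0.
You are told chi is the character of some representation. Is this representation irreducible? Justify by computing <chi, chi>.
Irreducible: <chi, chi> = 1.

Working: <chi, chi> = (1/|G|) sum_C |C| * |chi(C)|^2 = (1/10)[1*|2|^2 + 2*|-sqrt(5)/2 - 1/2|^2 + 2*|-1/2 + sqrt(5)/2|^2 + 5*|0|^2]
  = (1/10)[(4) + (sqrt(5) + 3) + (3 - sqrt(5)) + (0)] = 10/10 = 1.
A character is irreducible iff <chi, chi> = 1, so this representation is irreducible.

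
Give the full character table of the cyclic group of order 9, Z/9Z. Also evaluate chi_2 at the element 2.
Character table of Z/9Z (irreps indexed chi_0,...,chi_8 with chi_k(m) = zeta_9^(k*m), zeta_9 = exp(2*pi*i/9)):
  irrep \ class  {0} (size 1)  {1} (size 1)    {2} (size 1)    {3} (size 1)    {4} (size 1)    {5} (size 1)    {6} (size 1)    {7} (size 1)    {8} (size 1)  
  chi_0          1             1               1               1               1               1               1               1               1             
  chi_1          1             exp(2*I*pi/9)   exp(4*I*pi/9)   exp(2*I*pi/3)   exp(8*I*pi/9)   exp(-8*I*pi/9)  exp(-2*I*pi/3)  exp(-4*I*pi/9)  exp(-2*I*pi/9)
  chi_2          1             exp(4*I*pi/9)   exp(8*I*pi/9)   exp(-2*I*pi/3)  exp(-2*I*pi/9)  exp(2*I*pi/9)   exp(2*I*pi/3)   exp(-8*I*pi/9)  exp(-4*I*pi/9)
  chi_3          1             exp(2*I*pi/3)   exp(-2*I*pi/3)  1               exp(2*I*pi/3)   exp(-2*I*pi/3)  1               exp(2*I*pi/3)   exp(-2*I*pi/3)
  chi_4          1             exp(8*I*pi/9)   exp(-2*I*pi/9)  exp(2*I*pi/3)   exp(-4*I*pi/9)  exp(4*I*pi/9)   exp(-2*I*pi/3)  exp(2*I*pi/9)   exp(-8*I*pi/9)
  chi_5          1             exp(-8*I*pi/9)  exp(2*I*pi/9)   exp(-2*I*pi/3)  exp(4*I*pi/9)   exp(-4*I*pi/9)  exp(2*I*pi/3)   exp(-2*I*pi/9)  exp(8*I*pi/9) 
  chi_6          1             exp(-2*I*pi/3)  exp(2*I*pi/3)   1               exp(-2*I*pi/3)  exp(2*I*pi/3)   1               exp(-2*I*pi/3)  exp(2*I*pi/3) 
  chi_7          1             exp(-4*I*pi/9)  exp(-8*I*pi/9)  exp(2*I*pi/3)   exp(2*I*pi/9)   exp(-2*I*pi/9)  exp(-2*I*pi/3)  exp(8*I*pi/9)   exp(4*I*pi/9) 
  chi_8          1             exp(-2*I*pi/9)  exp(-4*I*pi/9)  exp(-2*I*pi/3)  exp(-8*I*pi/9)  exp(8*I*pi/9)   exp(2*I*pi/3)   exp(4*I*pi/9)   exp(2*I*pi/9) 

Spot check: chi_2(2) = zeta_9^(2*2) = zeta_9^4 = exp(8*I*pi/9).

Justification: Z/9Z is abelian, so all 9 irreducible complex representations are 1-dimensional. They are given by chi_k(m) = zeta_9^(k*m) for k = 0,...,8. Row orthogonality: sum_m chi_k(m) conj(chi_l(m)) = 9 * [k = l].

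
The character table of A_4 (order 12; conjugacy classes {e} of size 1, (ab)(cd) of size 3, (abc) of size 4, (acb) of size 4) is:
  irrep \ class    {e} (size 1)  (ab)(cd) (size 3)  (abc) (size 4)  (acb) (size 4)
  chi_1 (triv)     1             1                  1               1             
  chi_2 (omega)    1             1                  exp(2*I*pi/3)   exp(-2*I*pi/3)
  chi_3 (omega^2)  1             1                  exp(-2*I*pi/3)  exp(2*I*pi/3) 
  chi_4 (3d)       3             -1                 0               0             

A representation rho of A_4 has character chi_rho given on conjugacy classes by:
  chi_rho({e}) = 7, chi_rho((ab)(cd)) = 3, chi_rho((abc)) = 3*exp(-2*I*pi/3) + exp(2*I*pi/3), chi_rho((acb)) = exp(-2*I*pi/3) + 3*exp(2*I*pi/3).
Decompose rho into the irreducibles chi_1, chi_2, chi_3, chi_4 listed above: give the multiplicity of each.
Multiplicities: chi_1: 0, chi_2: 1, chi_3: 3, chi_4: 1.

Reasoning: Use <chi_rho, chi> = (1/|G|) sum_C |C| * chi_rho(C) * conj(chi(C)) with |G| = 12 for each irreducible chi in the table:
  <chi_rho, chi_1> = (1/12)[1*(7)*conj(1) + 3*(3)*conj(1) + 4*(3*exp(-2*I*pi/3) + exp(2*I*pi/3))*conj(1) + 4*(exp(-2*I*pi/3) + 3*exp(2*I*pi/3))*conj(1)]
      = (1/12)[(7) + (9) + (12*exp(-2*I*pi/3) + 4*exp(2*I*pi/3)) + (4*exp(-2*I*pi/3) + 12*exp(2*I*pi/3))] = 0/12 = 0
  <chi_rho, chi_2> = (1/12)[1*(7)*conj(1) + 3*(3)*conj(1) + 4*(3*exp(-2*I*pi/3) + exp(2*I*pi/3))*conj(exp(2*I*pi/3)) + 4*(exp(-2*I*pi/3) + 3*exp(2*I*pi/3))*conj(exp(-2*I*pi/3))]
      = (1/12)[(7) + (9) + (4 + 12*exp(2*I*pi/3)) + (4 + 12*exp(-2*I*pi/3))] = 12/12 = 1
  <chi_rho, chi_3> = (1/12)[1*(7)*conj(1) + 3*(3)*conj(1) + 4*(3*exp(-2*I*pi/3) + exp(2*I*pi/3))*conj(exp(-2*I*pi/3)) + 4*(exp(-2*I*pi/3) + 3*exp(2*I*pi/3))*conj(exp(2*I*pi/3))]
      = (1/12)[(7) + (9) + (12 + 4*exp(-2*I*pi/3)) + (12 + 4*exp(2*I*pi/3))] = 36/12 = 3
  <chi_rho, chi_4> = (1/12)[1*(7)*conj(3) + 3*(3)*conj(-1) + 4*(3*exp(-2*I*pi/3) + exp(2*I*pi/3))*conj(0) + 4*(exp(-2*I*pi/3) + 3*exp(2*I*pi/3))*conj(0)]
      = (1/12)[(21) + (-9) + (0) + (0)] = 12/12 = 1
(Exp terms are combined using exp(i*s)*conj(exp(i*t)) = exp(i*(s-t)), and sums of them are collapsed using the identity that for every m > 1 the m distinct m-th roots of unity sum to 0, e.g. 1 + exp(2*I*pi/3) + exp(-2*I*pi/3) = 0.)
Dimension check: dim(rho) = sum (mult * dim) = 0*1 + 1*1 + 3*1 + 1*3 = 7 = chi_rho(e) = 7.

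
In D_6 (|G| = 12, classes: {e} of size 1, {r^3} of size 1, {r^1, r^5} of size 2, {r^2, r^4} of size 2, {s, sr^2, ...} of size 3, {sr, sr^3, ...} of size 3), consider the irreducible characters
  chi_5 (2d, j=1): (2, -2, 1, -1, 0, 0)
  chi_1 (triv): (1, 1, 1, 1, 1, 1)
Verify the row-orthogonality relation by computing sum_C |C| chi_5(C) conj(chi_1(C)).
Sum = 0; so <chi_5, chi_1> = 0 (distinct irreducibles are orthogonal).

Proof sketch: Compute term by term over conjugacy classes (|C| * chi_5(C) * conj(chi_1(C))):
  1*(2)*conj(1) + 1*(-2)*conj(1) + 2*(1)*conj(1) + 2*(-1)*conj(1) + 3*(0)*conj(1) + 3*(0)*conj(1)
  = (2) + (-2) + (2) + (-2) + (0) + (0)
  = 0.
Dividing by |G| = 12 gives 0/12 = 0, matching the row-orthogonality relation <chi_5, chi_1> = [chi_5 = chi_1].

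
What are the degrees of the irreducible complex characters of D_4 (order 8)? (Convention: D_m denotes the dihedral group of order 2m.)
Dimensions: 1, 1, 1, 1, 2

Derivation: There are 5 irreducibles (= number of conjugacy classes). Their dimensions d_i satisfy sum d_i^2 = |G| = 8: 1 + 1 + 1 + 1 + 4 = 8.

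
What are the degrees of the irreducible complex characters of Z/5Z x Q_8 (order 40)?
Dimensions: 1, 1, 1, 1, 1, 1, 1, 1, 1, 1, 1, 1, 1, 1, 1, 1, 1, 1, 1, 1, 2, 2, 2, 2, 2

Why: There are 25 irreducibles (= number of conjugacy classes). Their dimensions d_i satisfy sum d_i^2 = |G| = 40: 1 + 1 + 1 + 1 + 1 + 1 + 1 + 1 + 1 + 1 + 1 + 1 + 1 + 1 + 1 + 1 + 1 + 1 + 1 + 1 + 4 + 4 + 4 + 4 + 4 = 40. (For the product with Z/5Z: each of the 5 1-dim characters of Z/5Z tensors with each irrep of Q_8, giving 5 copies of each Q_8-dimension.)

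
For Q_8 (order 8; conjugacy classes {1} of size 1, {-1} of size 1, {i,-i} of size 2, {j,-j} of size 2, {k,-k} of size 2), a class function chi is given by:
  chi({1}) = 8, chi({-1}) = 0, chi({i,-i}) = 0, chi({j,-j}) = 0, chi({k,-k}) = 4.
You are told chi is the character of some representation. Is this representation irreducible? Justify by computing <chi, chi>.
Not irreducible (reducible): <chi, chi> = 12 > 1.

Argument: <chi, chi> = (1/|G|) sum_C |C| * |chi(C)|^2 = (1/8)[1*|8|^2 + 1*|0|^2 + 2*|0|^2 + 2*|0|^2 + 2*|4|^2]
  = (1/8)[(64) + (0) + (0) + (0) + (32)] = 96/8 = 12.
A character is irreducible iff <chi, chi> = 1, so this representation is reducible.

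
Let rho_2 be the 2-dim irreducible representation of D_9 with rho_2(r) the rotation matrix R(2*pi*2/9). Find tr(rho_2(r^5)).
chi_{rho_2}(r^5) = 2*cos(2*pi*2*5/9) = 2*cos(20*pi/9)

Reasoning: rho_2(r^5) is rotation by angle 2*pi*2*5/9, whose trace is 2*cos(2*pi*2*5/9) = 2*cos(20*pi/9).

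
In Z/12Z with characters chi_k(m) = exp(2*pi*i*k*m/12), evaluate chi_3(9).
chi_3(9) = zeta_12^27 = I

Justification: chi_3(9) = zeta_12^(3*9) = zeta_12^27. Since zeta_12^12 = 1, this equals zeta_12^3 = exp(2*pi*i*3/12) = I.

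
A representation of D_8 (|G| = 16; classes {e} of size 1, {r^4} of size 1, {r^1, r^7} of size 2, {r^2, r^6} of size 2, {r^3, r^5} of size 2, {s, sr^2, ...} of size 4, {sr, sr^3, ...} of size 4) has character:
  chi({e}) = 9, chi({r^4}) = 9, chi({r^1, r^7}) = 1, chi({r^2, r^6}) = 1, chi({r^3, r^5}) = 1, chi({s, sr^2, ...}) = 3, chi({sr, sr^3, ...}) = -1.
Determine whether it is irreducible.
Not irreducible (reducible): <chi, chi> = 13 > 1.

Explanation: <chi, chi> = (1/|G|) sum_C |C| * |chi(C)|^2 = (1/16)[1*|9|^2 + 1*|9|^2 + 2*|1|^2 + 2*|1|^2 + 2*|1|^2 + 4*|3|^2 + 4*|-1|^2]
  = (1/16)[(81) + (81) + (2) + (2) + (2) + (36) + (4)] = 208/16 = 13.
A character is irreducible iff <chi, chi> = 1, so this representation is reducible.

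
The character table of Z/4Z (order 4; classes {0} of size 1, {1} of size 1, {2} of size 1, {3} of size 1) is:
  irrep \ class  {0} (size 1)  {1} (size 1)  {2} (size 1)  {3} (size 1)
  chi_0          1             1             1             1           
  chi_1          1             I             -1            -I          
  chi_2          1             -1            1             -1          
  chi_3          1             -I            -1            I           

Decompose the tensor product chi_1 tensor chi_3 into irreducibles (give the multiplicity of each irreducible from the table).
chi_1 tensor chi_3 = chi_0 (all other irreducibles have multiplicity 0).

Derivation: The character of a tensor product is the pointwise product (chi_1 * chi_3)(C) = chi_1(C) * chi_3(C):
  {0}: (1)*(1), {1}: (I)*(-I), {2}: (-1)*(-1), {3}: (-I)*(I)
so (chi_1 * chi_3) takes values
  {0} -> 1, {1} -> 1, {2} -> 1, {3} -> 1.
Now take the inner product of this character with each irreducible chi from the table, <chi_1*chi_3, chi> = (1/4) sum_C |C| (chi_1*chi_3)(C) conj(chi(C)):
  <chi_1*chi_3, chi_0> = (1/4)[1*(1)*conj(1) + 1*(1)*conj(1) + 1*(1)*conj(1) + 1*(1)*conj(1)]
      = (1/4)[(1) + (1) + (1) + (1)] = 4/4 = 1
  <chi_1*chi_3, chi_1> = (1/4)[1*(1)*conj(1) + 1*(1)*conj(I) + 1*(1)*conj(-1) + 1*(1)*conj(-I)]
      = (1/4)[(1) + (-I) + (-1) + (I)] = 0/4 = 0
  <chi_1*chi_3, chi_2> = (1/4)[1*(1)*conj(1) + 1*(1)*conj(-1) + 1*(1)*conj(1) + 1*(1)*conj(-1)]
      = (1/4)[(1) + (-1) + (1) + (-1)] = 0/4 = 0
  <chi_1*chi_3, chi_3> = (1/4)[1*(1)*conj(1) + 1*(1)*conj(-I) + 1*(1)*conj(-1) + 1*(1)*conj(I)]
      = (1/4)[(1) + (I) + (-1) + (-I)] = 0/4 = 0
(Exp terms are combined using exp(i*s)*conj(exp(i*t)) = exp(i*(s-t)), and sums of them are collapsed using the identity that for every m > 1 the m distinct m-th roots of unity sum to 0, e.g. 1 + exp(2*I*pi/3) + exp(-2*I*pi/3) = 0.)
Hence the multiplicities are chi_0: 1. Dimension check: dim(chi_1)*dim(chi_3) = 1*1 = 1 and sum (mult * dim) = 1*1 = 1.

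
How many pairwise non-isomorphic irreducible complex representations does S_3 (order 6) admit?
3

Reasoning: The number of irreducible complex representations of a finite group equals its number of conjugacy classes. Conjugacy classes in S_3 correspond to cycle types, i.e. partitions of 3; there are p(3) = 3 of them, so S_3 (order 6) has exactly 3 irreducible complex representations.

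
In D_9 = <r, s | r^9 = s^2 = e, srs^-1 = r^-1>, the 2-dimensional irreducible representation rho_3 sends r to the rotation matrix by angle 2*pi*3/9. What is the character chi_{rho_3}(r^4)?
chi_{rho_3}(r^4) = 2*cos(2*pi*3*4/9) = -1

Working: rho_3(r^4) is rotation by angle 2*pi*3*4/9, whose trace is 2*cos(2*pi*3*4/9) = -1.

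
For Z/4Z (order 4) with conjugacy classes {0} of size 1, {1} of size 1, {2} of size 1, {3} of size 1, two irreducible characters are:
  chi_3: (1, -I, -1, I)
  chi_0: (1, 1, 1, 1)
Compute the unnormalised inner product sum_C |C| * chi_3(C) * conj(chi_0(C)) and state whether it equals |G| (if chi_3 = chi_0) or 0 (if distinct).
Sum = 0; so <chi_3, chi_0> = 0 (distinct irreducibles are orthogonal).

Why: Compute term by term over conjugacy classes (|C| * chi_3(C) * conj(chi_0(C))):
  1*(1)*conj(1) + 1*(-I)*conj(1) + 1*(-1)*conj(1) + 1*(I)*conj(1)
  = (1) + (-I) + (-1) + (I)
  = 0.
(Exp terms are combined using exp(i*s)*conj(exp(i*t)) = exp(i*(s-t)), and sums of them are collapsed using the identity that for every m > 1 the m distinct m-th roots of unity sum to 0, e.g. 1 + exp(2*I*pi/3) + exp(-2*I*pi/3) = 0.)
Dividing by |G| = 4 gives 0/4 = 0, matching the row-orthogonality relation <chi_3, chi_0> = [chi_3 = chi_0].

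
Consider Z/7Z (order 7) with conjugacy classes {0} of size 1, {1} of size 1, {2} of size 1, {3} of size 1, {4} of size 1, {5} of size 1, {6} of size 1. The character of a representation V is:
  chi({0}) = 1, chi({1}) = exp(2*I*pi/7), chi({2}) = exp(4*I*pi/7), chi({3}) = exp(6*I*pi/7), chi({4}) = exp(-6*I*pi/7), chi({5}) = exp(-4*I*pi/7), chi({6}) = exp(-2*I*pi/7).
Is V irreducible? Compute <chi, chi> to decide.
Irreducible: <chi, chi> = 1.

Derivation: <chi, chi> = (1/|G|) sum_C |C| * |chi(C)|^2 = (1/7)[1*|1|^2 + 1*|exp(2*I*pi/7)|^2 + 1*|exp(4*I*pi/7)|^2 + 1*|exp(6*I*pi/7)|^2 + 1*|exp(-6*I*pi/7)|^2 + 1*|exp(-4*I*pi/7)|^2 + 1*|exp(-2*I*pi/7)|^2]
  = (1/7)[(1) + (1) + (1) + (1) + (1) + (1) + (1)] = 7/7 = 1.
(Exp terms are combined using exp(i*s)*conj(exp(i*t)) = exp(i*(s-t)), and sums of them are collapsed using the identity that for every m > 1 the m distinct m-th roots of unity sum to 0, e.g. 1 + exp(2*I*pi/3) + exp(-2*I*pi/3) = 0.)
A character is irreducible iff <chi, chi> = 1, so this representation is irreducible.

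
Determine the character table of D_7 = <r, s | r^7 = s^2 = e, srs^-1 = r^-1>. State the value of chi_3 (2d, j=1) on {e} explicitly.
Conjugacy classes: {e} of size 1, {r^1, r^6} of size 2, {r^2, r^5} of size 2, {r^3, r^4} of size 2, {s, sr, ..., sr^6} of size 7.
Character table:
  irrep \ class              {e} (size 1)  {r^1, r^6} (size 2)  {r^2, r^5} (size 2)  {r^3, r^4} (size 2)  {s, sr, ..., sr^6} (size 7)
  chi_1 (triv)               1             1                    1                    1                    1                          
  chi_2 (sign: r->1, s->-1)  1             1                    1                    1                    -1                         
  chi_3 (2d, j=1)            2             2*cos(2*pi/7)        -2*cos(3*pi/7)       -2*cos(pi/7)         0                          
  chi_4 (2d, j=2)            2             -2*cos(3*pi/7)       -2*cos(pi/7)         2*cos(2*pi/7)        0                          
  chi_5 (2d, j=3)            2             -2*cos(pi/7)         2*cos(2*pi/7)        -2*cos(3*pi/7)       0                          

Spot check: chi_3 (2d, j=1) on {e} = 2.

Details: D_7 has order 2*7 = 14 with 5 conjugacy classes, hence 5 irreducibles. Sum of squared dims 1 + 1 + 4 + 4 + 4 = 14 = |G|. Linear characters come from the abelianisation; the 2-dimensional irreps have character r^k -> 2*cos(2*pi*j*k/7), reflections -> 0.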